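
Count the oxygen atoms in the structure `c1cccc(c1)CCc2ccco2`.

1

The symbol for oxygen appears 1 time in the SMILES.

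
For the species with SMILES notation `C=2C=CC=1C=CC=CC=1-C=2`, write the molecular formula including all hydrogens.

Heavy atoms from the SMILES: 10 C.
Implicit hydrogens by atom environment:
  8 × C (aromatic): 1 H each → 8
  2 × C (aromatic): no H
  Total hydrogens = 8.
Molecular formula: C10H8

C10H8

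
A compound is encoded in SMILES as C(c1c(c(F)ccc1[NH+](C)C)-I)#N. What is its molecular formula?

C9H9FIN2+

Heavy atoms from the SMILES: 9 C, 1 F, 1 I, 2 N.
Implicit hydrogens by atom environment:
  4 × C (aromatic): no H
  2 × C: 3 H each → 6
  2 × C (aromatic): 1 H each → 2
  1 × C: no H
  1 × F: no H
  1 × I: no H
  1 × N (charge +1): 1 H
  1 × N: no H
  Total hydrogens = 9.
Net charge +1.
Molecular formula: C9H9FIN2+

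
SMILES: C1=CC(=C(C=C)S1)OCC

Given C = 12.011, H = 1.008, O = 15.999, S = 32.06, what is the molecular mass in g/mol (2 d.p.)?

Molecular formula: C8H10OS.
M = 8×12.011 + 10×1.008 + 1×15.999 + 1×32.06 = 154.23 g/mol.

154.23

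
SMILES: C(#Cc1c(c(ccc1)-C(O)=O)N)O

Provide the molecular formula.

C9H7NO3

Heavy atoms from the SMILES: 9 C, 1 N, 3 O.
Implicit hydrogens by atom environment:
  3 × C (aromatic): 1 H each → 3
  3 × C (aromatic): no H
  3 × C: no H
  2 × O: 1 H each → 2
  1 × N: 2 H
  1 × O: no H
  Total hydrogens = 7.
Molecular formula: C9H7NO3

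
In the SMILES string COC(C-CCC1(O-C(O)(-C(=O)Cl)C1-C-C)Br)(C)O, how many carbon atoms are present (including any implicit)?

The symbol for carbon appears 12 times in the SMILES. (Cl is a single chlorine, not C + l.)

12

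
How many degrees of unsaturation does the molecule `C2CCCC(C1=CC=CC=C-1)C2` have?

Molecular formula from the SMILES: C12H16.
DoU = (2C + 2 + N − H − X)/2 = (2·12 + 2 + 0 − 16 − 0)/2 = 10/2 = 5.
(Structurally: 2 ring(s) + 3 π bond(s) = 5.)

5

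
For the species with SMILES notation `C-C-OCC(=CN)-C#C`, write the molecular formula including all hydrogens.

C7H11NO

Heavy atoms from the SMILES: 7 C, 1 N, 1 O.
Implicit hydrogens by atom environment:
  2 × C: 2 H each → 4
  2 × C: 1 H each → 2
  2 × C: no H
  1 × C: 3 H
  1 × N: 2 H
  1 × O: no H
  Total hydrogens = 11.
Molecular formula: C7H11NO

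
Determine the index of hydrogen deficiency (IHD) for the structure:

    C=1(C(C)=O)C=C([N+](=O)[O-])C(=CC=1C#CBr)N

Molecular formula from the SMILES: C10H7BrN2O3.
DoU = (2C + 2 + N − H − X)/2 = (2·10 + 2 + 2 − 7 − 1)/2 = 16/2 = 8.
(Structurally: 1 ring(s) + 7 π bond(s) = 8.)

8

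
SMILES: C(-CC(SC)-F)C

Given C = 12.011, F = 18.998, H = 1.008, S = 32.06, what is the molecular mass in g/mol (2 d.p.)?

122.20

Molecular formula: C5H11FS.
M = 5×12.011 + 1×18.998 + 11×1.008 + 1×32.06 = 122.20 g/mol.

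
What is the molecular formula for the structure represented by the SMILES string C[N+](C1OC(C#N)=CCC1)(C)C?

C9H15N2O+

Heavy atoms from the SMILES: 9 C, 2 N, 1 O.
Implicit hydrogens by atom environment:
  3 × C: 3 H each → 9
  2 × C: 2 H each → 4
  2 × C: 1 H each → 2
  2 × C: no H
  1 × N: no H
  1 × N (charge +1): no H
  1 × O: no H
  Total hydrogens = 15.
Net charge +1.
Molecular formula: C9H15N2O+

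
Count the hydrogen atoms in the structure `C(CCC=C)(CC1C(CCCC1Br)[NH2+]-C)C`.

Hydrogens are implicit in SMILES; fill each atom to its normal valence:
  7 × C: 2 H each → 14
  5 × C: 1 H each → 5
  2 × C: 3 H each → 6
  1 × Br: no H
  1 × N (charge +1): 2 H
  Total hydrogens = 27.

27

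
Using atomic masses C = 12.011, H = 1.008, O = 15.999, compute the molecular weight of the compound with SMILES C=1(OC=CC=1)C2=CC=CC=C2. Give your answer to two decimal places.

Molecular formula: C10H8O.
M = 10×12.011 + 8×1.008 + 1×15.999 = 144.17 g/mol.

144.17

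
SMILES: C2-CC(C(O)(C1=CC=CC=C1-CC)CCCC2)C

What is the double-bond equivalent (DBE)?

5

Molecular formula from the SMILES: C17H26O.
DoU = (2C + 2 + N − H − X)/2 = (2·17 + 2 + 0 − 26 − 0)/2 = 10/2 = 5.
(Structurally: 2 ring(s) + 3 π bond(s) = 5.)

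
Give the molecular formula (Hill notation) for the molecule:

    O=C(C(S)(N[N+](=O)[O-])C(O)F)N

C3H6FN3O4S

Heavy atoms from the SMILES: 3 C, 1 F, 3 N, 4 O, 1 S.
Implicit hydrogens by atom environment:
  2 × C: no H
  2 × O: no H
  1 × C: 1 H
  1 × F: no H
  1 × N: 2 H
  1 × N: 1 H
  1 × N (charge +1): no H
  1 × O: 1 H
  1 × O (charge -1): no H
  1 × S: 1 H
  Total hydrogens = 6.
Molecular formula: C3H6FN3O4S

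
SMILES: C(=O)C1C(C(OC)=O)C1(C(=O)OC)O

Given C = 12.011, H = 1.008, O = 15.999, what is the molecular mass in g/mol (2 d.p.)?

Molecular formula: C8H10O6.
M = 8×12.011 + 10×1.008 + 6×15.999 = 202.16 g/mol.

202.16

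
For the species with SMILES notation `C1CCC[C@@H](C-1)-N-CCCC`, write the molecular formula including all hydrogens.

C10H21N

Heavy atoms from the SMILES: 10 C, 1 N.
Implicit hydrogens by atom environment:
  8 × C: 2 H each → 16
  1 × C: 3 H
  1 × C: 1 H
  1 × N: 1 H
  Total hydrogens = 21.
Molecular formula: C10H21N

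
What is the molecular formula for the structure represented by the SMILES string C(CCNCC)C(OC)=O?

Heavy atoms from the SMILES: 7 C, 1 N, 2 O.
Implicit hydrogens by atom environment:
  4 × C: 2 H each → 8
  2 × C: 3 H each → 6
  2 × O: no H
  1 × C: no H
  1 × N: 1 H
  Total hydrogens = 15.
Molecular formula: C7H15NO2

C7H15NO2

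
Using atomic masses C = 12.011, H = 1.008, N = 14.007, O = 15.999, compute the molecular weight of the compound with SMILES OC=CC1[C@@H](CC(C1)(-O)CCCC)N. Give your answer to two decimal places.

Molecular formula: C11H21NO2.
M = 11×12.011 + 21×1.008 + 1×14.007 + 2×15.999 = 199.29 g/mol.

199.29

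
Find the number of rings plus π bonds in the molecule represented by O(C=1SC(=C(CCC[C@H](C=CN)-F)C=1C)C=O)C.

5

Molecular formula from the SMILES: C13H18FNO2S.
DoU = (2C + 2 + N − H − X)/2 = (2·13 + 2 + 1 − 18 − 1)/2 = 10/2 = 5.
(Structurally: 1 ring(s) + 4 π bond(s) = 5.)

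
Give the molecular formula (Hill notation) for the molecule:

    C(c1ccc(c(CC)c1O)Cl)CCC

C12H17ClO

Heavy atoms from the SMILES: 12 C, 1 Cl, 1 O.
Implicit hydrogens by atom environment:
  4 × C: 2 H each → 8
  4 × C (aromatic): no H
  2 × C: 3 H each → 6
  2 × C (aromatic): 1 H each → 2
  1 × Cl: no H
  1 × O: 1 H
  Total hydrogens = 17.
Molecular formula: C12H17ClO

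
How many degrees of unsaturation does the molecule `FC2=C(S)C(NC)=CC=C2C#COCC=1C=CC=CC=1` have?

Molecular formula from the SMILES: C16H14FNOS.
DoU = (2C + 2 + N − H − X)/2 = (2·16 + 2 + 1 − 14 − 1)/2 = 20/2 = 10.
(Structurally: 2 ring(s) + 8 π bond(s) = 10.)

10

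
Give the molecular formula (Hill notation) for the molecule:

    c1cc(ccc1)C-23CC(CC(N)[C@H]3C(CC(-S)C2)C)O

Heavy atoms from the SMILES: 17 C, 1 N, 1 O, 1 S.
Implicit hydrogens by atom environment:
  5 × C: 1 H each → 5
  5 × C (aromatic): 1 H each → 5
  4 × C: 2 H each → 8
  1 × C: 3 H
  1 × C: no H
  1 × C (aromatic): no H
  1 × N: 2 H
  1 × O: 1 H
  1 × S: 1 H
  Total hydrogens = 25.
Molecular formula: C17H25NOS

C17H25NOS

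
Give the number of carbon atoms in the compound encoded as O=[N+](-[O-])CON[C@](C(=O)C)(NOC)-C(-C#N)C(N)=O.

The symbol for carbon appears 8 times in the SMILES.

8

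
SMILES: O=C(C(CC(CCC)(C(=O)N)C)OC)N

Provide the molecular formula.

C10H20N2O3

Heavy atoms from the SMILES: 10 C, 2 N, 3 O.
Implicit hydrogens by atom environment:
  3 × C: 3 H each → 9
  3 × C: 2 H each → 6
  3 × C: no H
  3 × O: no H
  2 × N: 2 H each → 4
  1 × C: 1 H
  Total hydrogens = 20.
Molecular formula: C10H20N2O3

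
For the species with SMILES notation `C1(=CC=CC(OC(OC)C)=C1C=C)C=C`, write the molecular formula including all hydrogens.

Heavy atoms from the SMILES: 13 C, 2 O.
Implicit hydrogens by atom environment:
  3 × C (aromatic): 1 H each → 3
  3 × C: 1 H each → 3
  3 × C (aromatic): no H
  2 × C: 3 H each → 6
  2 × C: 2 H each → 4
  2 × O: no H
  Total hydrogens = 16.
Molecular formula: C13H16O2

C13H16O2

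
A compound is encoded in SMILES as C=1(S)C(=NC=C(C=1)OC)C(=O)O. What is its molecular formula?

Heavy atoms from the SMILES: 7 C, 1 N, 3 O, 1 S.
Implicit hydrogens by atom environment:
  3 × C (aromatic): no H
  2 × C (aromatic): 1 H each → 2
  2 × O: no H
  1 × C: 3 H
  1 × C: no H
  1 × N (aromatic): no H
  1 × O: 1 H
  1 × S: 1 H
  Total hydrogens = 7.
Molecular formula: C7H7NO3S

C7H7NO3S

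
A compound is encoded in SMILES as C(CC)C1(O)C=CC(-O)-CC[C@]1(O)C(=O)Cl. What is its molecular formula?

Heavy atoms from the SMILES: 11 C, 1 Cl, 4 O.
Implicit hydrogens by atom environment:
  4 × C: 2 H each → 8
  3 × C: 1 H each → 3
  3 × C: no H
  3 × O: 1 H each → 3
  1 × C: 3 H
  1 × Cl: no H
  1 × O: no H
  Total hydrogens = 17.
Molecular formula: C11H17ClO4

C11H17ClO4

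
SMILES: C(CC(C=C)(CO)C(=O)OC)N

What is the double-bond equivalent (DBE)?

2

Molecular formula from the SMILES: C8H15NO3.
DoU = (2C + 2 + N − H − X)/2 = (2·8 + 2 + 1 − 15 − 0)/2 = 4/2 = 2.
(Structurally: 0 ring(s) + 2 π bond(s) = 2.)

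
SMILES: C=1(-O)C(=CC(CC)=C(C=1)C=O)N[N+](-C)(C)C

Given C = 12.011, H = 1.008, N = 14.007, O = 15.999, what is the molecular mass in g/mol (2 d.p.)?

223.30

Molecular formula: C12H19N2O2+.
M = 12×12.011 + 19×1.008 + 2×14.007 + 2×15.999 = 223.30 g/mol.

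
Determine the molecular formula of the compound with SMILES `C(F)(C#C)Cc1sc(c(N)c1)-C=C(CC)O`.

Heavy atoms from the SMILES: 12 C, 1 F, 1 N, 1 O, 1 S.
Implicit hydrogens by atom environment:
  3 × C: 1 H each → 3
  3 × C (aromatic): no H
  2 × C: 2 H each → 4
  2 × C: no H
  1 × C: 3 H
  1 × C (aromatic): 1 H
  1 × F: no H
  1 × N: 2 H
  1 × O: 1 H
  1 × S (aromatic): no H
  Total hydrogens = 14.
Molecular formula: C12H14FNOS

C12H14FNOS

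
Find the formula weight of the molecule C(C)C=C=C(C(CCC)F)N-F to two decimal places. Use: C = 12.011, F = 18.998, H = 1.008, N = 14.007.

175.22

Molecular formula: C9H15F2N.
M = 9×12.011 + 2×18.998 + 15×1.008 + 1×14.007 = 175.22 g/mol.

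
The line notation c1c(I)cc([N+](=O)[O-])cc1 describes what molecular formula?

C6H4INO2

Heavy atoms from the SMILES: 6 C, 1 I, 1 N, 2 O.
Implicit hydrogens by atom environment:
  4 × C (aromatic): 1 H each → 4
  2 × C (aromatic): no H
  1 × I: no H
  1 × N (charge +1): no H
  1 × O: no H
  1 × O (charge -1): no H
  Total hydrogens = 4.
Molecular formula: C6H4INO2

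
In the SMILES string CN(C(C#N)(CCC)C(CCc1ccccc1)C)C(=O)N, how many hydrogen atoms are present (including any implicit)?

25

Hydrogens are implicit in SMILES; fill each atom to its normal valence:
  5 × C (aromatic): 1 H each → 5
  4 × C: 2 H each → 8
  3 × C: 3 H each → 9
  3 × C: no H
  2 × N: no H
  1 × C: 1 H
  1 × C (aromatic): no H
  1 × N: 2 H
  1 × O: no H
  Total hydrogens = 25.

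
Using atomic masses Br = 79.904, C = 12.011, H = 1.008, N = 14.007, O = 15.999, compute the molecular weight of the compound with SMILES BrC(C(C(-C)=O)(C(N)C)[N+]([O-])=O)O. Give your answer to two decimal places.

Molecular formula: C6H11BrN2O4.
M = 1×79.904 + 6×12.011 + 11×1.008 + 2×14.007 + 4×15.999 = 255.07 g/mol.

255.07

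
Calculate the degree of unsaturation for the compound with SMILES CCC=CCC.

Molecular formula from the SMILES: C6H12.
DoU = (2C + 2 + N − H − X)/2 = (2·6 + 2 + 0 − 12 − 0)/2 = 2/2 = 1.
(Structurally: 0 ring(s) + 1 π bond(s) = 1.)

1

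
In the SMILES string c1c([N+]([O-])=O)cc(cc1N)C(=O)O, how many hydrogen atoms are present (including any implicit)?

6

Hydrogens are implicit in SMILES; fill each atom to its normal valence:
  3 × C (aromatic): 1 H each → 3
  3 × C (aromatic): no H
  2 × O: no H
  1 × C: no H
  1 × N: 2 H
  1 × N (charge +1): no H
  1 × O: 1 H
  1 × O (charge -1): no H
  Total hydrogens = 6.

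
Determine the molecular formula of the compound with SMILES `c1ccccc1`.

C6H6

Heavy atoms from the SMILES: 6 C.
Implicit hydrogens by atom environment:
  6 × C (aromatic): 1 H each → 6
  Total hydrogens = 6.
Molecular formula: C6H6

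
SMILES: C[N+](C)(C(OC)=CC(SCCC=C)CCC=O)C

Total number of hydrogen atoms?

Hydrogens are implicit in SMILES; fill each atom to its normal valence:
  5 × C: 2 H each → 10
  4 × C: 3 H each → 12
  4 × C: 1 H each → 4
  2 × O: no H
  1 × C: no H
  1 × N (charge +1): no H
  1 × S: no H
  Total hydrogens = 26.

26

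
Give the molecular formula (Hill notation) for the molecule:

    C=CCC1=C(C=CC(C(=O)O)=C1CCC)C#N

C14H15NO2

Heavy atoms from the SMILES: 14 C, 1 N, 2 O.
Implicit hydrogens by atom environment:
  4 × C: 2 H each → 8
  4 × C (aromatic): no H
  2 × C (aromatic): 1 H each → 2
  2 × C: no H
  1 × C: 3 H
  1 × C: 1 H
  1 × N: no H
  1 × O: 1 H
  1 × O: no H
  Total hydrogens = 15.
Molecular formula: C14H15NO2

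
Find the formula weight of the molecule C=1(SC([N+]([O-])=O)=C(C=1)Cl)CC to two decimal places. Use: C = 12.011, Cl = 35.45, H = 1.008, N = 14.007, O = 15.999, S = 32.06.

191.63

Molecular formula: C6H6ClNO2S.
M = 6×12.011 + 1×35.45 + 6×1.008 + 1×14.007 + 2×15.999 + 1×32.06 = 191.63 g/mol.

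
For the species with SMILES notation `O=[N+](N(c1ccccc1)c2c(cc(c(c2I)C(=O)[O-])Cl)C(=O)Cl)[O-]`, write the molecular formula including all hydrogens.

Heavy atoms from the SMILES: 14 C, 2 Cl, 1 I, 2 N, 5 O.
Implicit hydrogens by atom environment:
  6 × C (aromatic): 1 H each → 6
  6 × C (aromatic): no H
  3 × O: no H
  2 × C: no H
  2 × Cl: no H
  2 × O (charge -1): no H
  1 × I: no H
  1 × N: no H
  1 × N (charge +1): no H
  Total hydrogens = 6.
Net charge -1.
Molecular formula: C14H6Cl2IN2O5-

C14H6Cl2IN2O5-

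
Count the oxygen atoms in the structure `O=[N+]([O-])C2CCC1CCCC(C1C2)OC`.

3

The symbol for oxygen appears 3 times in the SMILES.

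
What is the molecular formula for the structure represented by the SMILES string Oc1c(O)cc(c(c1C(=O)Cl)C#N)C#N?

Heavy atoms from the SMILES: 9 C, 1 Cl, 2 N, 3 O.
Implicit hydrogens by atom environment:
  5 × C (aromatic): no H
  3 × C: no H
  2 × N: no H
  2 × O: 1 H each → 2
  1 × C (aromatic): 1 H
  1 × Cl: no H
  1 × O: no H
  Total hydrogens = 3.
Molecular formula: C9H3ClN2O3

C9H3ClN2O3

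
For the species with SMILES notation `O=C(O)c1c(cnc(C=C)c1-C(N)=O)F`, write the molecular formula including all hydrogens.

Heavy atoms from the SMILES: 9 C, 1 F, 2 N, 3 O.
Implicit hydrogens by atom environment:
  4 × C (aromatic): no H
  2 × C: no H
  2 × O: no H
  1 × C: 2 H
  1 × C (aromatic): 1 H
  1 × C: 1 H
  1 × F: no H
  1 × N: 2 H
  1 × N (aromatic): no H
  1 × O: 1 H
  Total hydrogens = 7.
Molecular formula: C9H7FN2O3

C9H7FN2O3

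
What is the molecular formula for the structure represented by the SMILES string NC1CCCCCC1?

C7H15N

Heavy atoms from the SMILES: 7 C, 1 N.
Implicit hydrogens by atom environment:
  6 × C: 2 H each → 12
  1 × C: 1 H
  1 × N: 2 H
  Total hydrogens = 15.
Molecular formula: C7H15N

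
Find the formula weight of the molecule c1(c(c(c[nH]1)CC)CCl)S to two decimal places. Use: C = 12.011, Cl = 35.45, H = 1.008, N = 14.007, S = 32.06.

Molecular formula: C7H10ClNS.
M = 7×12.011 + 1×35.45 + 10×1.008 + 1×14.007 + 1×32.06 = 175.67 g/mol.

175.67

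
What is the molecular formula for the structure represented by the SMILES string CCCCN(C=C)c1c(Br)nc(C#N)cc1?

C12H14BrN3

Heavy atoms from the SMILES: 1 Br, 12 C, 3 N.
Implicit hydrogens by atom environment:
  4 × C: 2 H each → 8
  3 × C (aromatic): no H
  2 × C (aromatic): 1 H each → 2
  2 × N: no H
  1 × Br: no H
  1 × C: 3 H
  1 × C: 1 H
  1 × C: no H
  1 × N (aromatic): no H
  Total hydrogens = 14.
Molecular formula: C12H14BrN3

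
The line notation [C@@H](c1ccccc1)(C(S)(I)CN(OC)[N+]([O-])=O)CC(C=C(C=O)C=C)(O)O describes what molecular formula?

C17H21IN2O6S

Heavy atoms from the SMILES: 17 C, 1 I, 2 N, 6 O, 1 S.
Implicit hydrogens by atom environment:
  5 × C (aromatic): 1 H each → 5
  4 × C: 1 H each → 4
  3 × C: 2 H each → 6
  3 × C: no H
  3 × O: no H
  2 × O: 1 H each → 2
  1 × C: 3 H
  1 × C (aromatic): no H
  1 × I: no H
  1 × N: no H
  1 × N (charge +1): no H
  1 × O (charge -1): no H
  1 × S: 1 H
  Total hydrogens = 21.
Molecular formula: C17H21IN2O6S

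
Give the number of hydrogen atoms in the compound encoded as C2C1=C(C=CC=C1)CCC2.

12

Hydrogens are implicit in SMILES; fill each atom to its normal valence:
  4 × C: 2 H each → 8
  4 × C (aromatic): 1 H each → 4
  2 × C (aromatic): no H
  Total hydrogens = 12.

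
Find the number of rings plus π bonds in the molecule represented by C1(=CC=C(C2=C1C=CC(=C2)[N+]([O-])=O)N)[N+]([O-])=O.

9

Molecular formula from the SMILES: C10H7N3O4.
DoU = (2C + 2 + N − H − X)/2 = (2·10 + 2 + 3 − 7 − 0)/2 = 18/2 = 9.
(Structurally: 2 ring(s) + 7 π bond(s) = 9.)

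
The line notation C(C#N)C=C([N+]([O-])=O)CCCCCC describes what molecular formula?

Heavy atoms from the SMILES: 10 C, 2 N, 2 O.
Implicit hydrogens by atom environment:
  6 × C: 2 H each → 12
  2 × C: no H
  1 × C: 3 H
  1 × C: 1 H
  1 × N: no H
  1 × N (charge +1): no H
  1 × O: no H
  1 × O (charge -1): no H
  Total hydrogens = 16.
Molecular formula: C10H16N2O2

C10H16N2O2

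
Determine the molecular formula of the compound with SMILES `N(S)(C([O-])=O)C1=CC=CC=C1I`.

C7H5INO2S-

Heavy atoms from the SMILES: 7 C, 1 I, 1 N, 2 O, 1 S.
Implicit hydrogens by atom environment:
  4 × C (aromatic): 1 H each → 4
  2 × C (aromatic): no H
  1 × C: no H
  1 × I: no H
  1 × N: no H
  1 × O: no H
  1 × O (charge -1): no H
  1 × S: 1 H
  Total hydrogens = 5.
Net charge -1.
Molecular formula: C7H5INO2S-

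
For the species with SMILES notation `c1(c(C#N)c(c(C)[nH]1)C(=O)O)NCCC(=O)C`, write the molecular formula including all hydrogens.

Heavy atoms from the SMILES: 11 C, 3 N, 3 O.
Implicit hydrogens by atom environment:
  4 × C (aromatic): no H
  3 × C: no H
  2 × C: 3 H each → 6
  2 × C: 2 H each → 4
  2 × O: no H
  1 × N (aromatic): 1 H
  1 × N: 1 H
  1 × N: no H
  1 × O: 1 H
  Total hydrogens = 13.
Molecular formula: C11H13N3O3

C11H13N3O3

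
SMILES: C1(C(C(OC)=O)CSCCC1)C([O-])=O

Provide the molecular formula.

Heavy atoms from the SMILES: 9 C, 4 O, 1 S.
Implicit hydrogens by atom environment:
  4 × C: 2 H each → 8
  3 × O: no H
  2 × C: 1 H each → 2
  2 × C: no H
  1 × C: 3 H
  1 × O (charge -1): no H
  1 × S: no H
  Total hydrogens = 13.
Net charge -1.
Molecular formula: C9H13O4S-

C9H13O4S-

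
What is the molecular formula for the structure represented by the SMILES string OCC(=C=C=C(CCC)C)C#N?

Heavy atoms from the SMILES: 10 C, 1 N, 1 O.
Implicit hydrogens by atom environment:
  5 × C: no H
  3 × C: 2 H each → 6
  2 × C: 3 H each → 6
  1 × N: no H
  1 × O: 1 H
  Total hydrogens = 13.
Molecular formula: C10H13NO

C10H13NO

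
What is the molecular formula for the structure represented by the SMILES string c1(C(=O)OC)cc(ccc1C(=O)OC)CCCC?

Heavy atoms from the SMILES: 14 C, 4 O.
Implicit hydrogens by atom environment:
  4 × O: no H
  3 × C: 3 H each → 9
  3 × C: 2 H each → 6
  3 × C (aromatic): 1 H each → 3
  3 × C (aromatic): no H
  2 × C: no H
  Total hydrogens = 18.
Molecular formula: C14H18O4

C14H18O4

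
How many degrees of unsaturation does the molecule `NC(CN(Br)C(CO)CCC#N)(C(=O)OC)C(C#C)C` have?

Molecular formula from the SMILES: C13H20BrN3O3.
DoU = (2C + 2 + N − H − X)/2 = (2·13 + 2 + 3 − 20 − 1)/2 = 10/2 = 5.
(Structurally: 0 ring(s) + 5 π bond(s) = 5.)

5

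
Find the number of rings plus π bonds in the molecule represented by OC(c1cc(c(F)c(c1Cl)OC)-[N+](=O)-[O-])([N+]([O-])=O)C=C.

Molecular formula from the SMILES: C10H8ClFN2O6.
DoU = (2C + 2 + N − H − X)/2 = (2·10 + 2 + 2 − 8 − 2)/2 = 14/2 = 7.
(Structurally: 1 ring(s) + 6 π bond(s) = 7.)

7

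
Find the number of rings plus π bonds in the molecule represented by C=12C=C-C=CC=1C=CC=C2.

Molecular formula from the SMILES: C10H8.
DoU = (2C + 2 + N − H − X)/2 = (2·10 + 2 + 0 − 8 − 0)/2 = 14/2 = 7.
(Structurally: 2 ring(s) + 5 π bond(s) = 7.)

7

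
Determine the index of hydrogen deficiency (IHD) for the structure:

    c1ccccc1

Molecular formula from the SMILES: C6H6.
DoU = (2C + 2 + N − H − X)/2 = (2·6 + 2 + 0 − 6 − 0)/2 = 8/2 = 4.
(Structurally: 1 ring(s) + 3 π bond(s) = 4.)

4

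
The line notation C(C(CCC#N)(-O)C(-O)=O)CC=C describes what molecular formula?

Heavy atoms from the SMILES: 9 C, 1 N, 3 O.
Implicit hydrogens by atom environment:
  5 × C: 2 H each → 10
  3 × C: no H
  2 × O: 1 H each → 2
  1 × C: 1 H
  1 × N: no H
  1 × O: no H
  Total hydrogens = 13.
Molecular formula: C9H13NO3

C9H13NO3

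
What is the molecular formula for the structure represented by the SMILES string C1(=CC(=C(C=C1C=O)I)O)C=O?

Heavy atoms from the SMILES: 8 C, 1 I, 3 O.
Implicit hydrogens by atom environment:
  4 × C (aromatic): no H
  2 × C (aromatic): 1 H each → 2
  2 × C: 1 H each → 2
  2 × O: no H
  1 × I: no H
  1 × O: 1 H
  Total hydrogens = 5.
Molecular formula: C8H5IO3

C8H5IO3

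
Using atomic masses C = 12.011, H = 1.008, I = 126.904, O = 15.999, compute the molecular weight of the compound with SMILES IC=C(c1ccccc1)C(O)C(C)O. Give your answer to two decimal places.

Molecular formula: C11H13IO2.
M = 11×12.011 + 13×1.008 + 1×126.904 + 2×15.999 = 304.13 g/mol.

304.13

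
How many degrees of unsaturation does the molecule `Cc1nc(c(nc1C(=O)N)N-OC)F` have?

5

Molecular formula from the SMILES: C7H9FN4O2.
DoU = (2C + 2 + N − H − X)/2 = (2·7 + 2 + 4 − 9 − 1)/2 = 10/2 = 5.
(Structurally: 1 ring(s) + 4 π bond(s) = 5.)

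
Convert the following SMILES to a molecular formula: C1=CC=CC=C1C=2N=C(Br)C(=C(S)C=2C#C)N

C13H9BrN2S

Heavy atoms from the SMILES: 1 Br, 13 C, 2 N, 1 S.
Implicit hydrogens by atom environment:
  6 × C (aromatic): no H
  5 × C (aromatic): 1 H each → 5
  1 × Br: no H
  1 × C: 1 H
  1 × C: no H
  1 × N: 2 H
  1 × N (aromatic): no H
  1 × S: 1 H
  Total hydrogens = 9.
Molecular formula: C13H9BrN2S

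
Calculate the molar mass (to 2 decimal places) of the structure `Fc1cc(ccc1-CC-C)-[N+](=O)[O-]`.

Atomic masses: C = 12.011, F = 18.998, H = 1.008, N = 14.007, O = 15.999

Molecular formula: C9H10FNO2.
M = 9×12.011 + 1×18.998 + 10×1.008 + 1×14.007 + 2×15.999 = 183.18 g/mol.

183.18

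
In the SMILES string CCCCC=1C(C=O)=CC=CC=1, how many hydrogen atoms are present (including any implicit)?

Hydrogens are implicit in SMILES; fill each atom to its normal valence:
  4 × C (aromatic): 1 H each → 4
  3 × C: 2 H each → 6
  2 × C (aromatic): no H
  1 × C: 3 H
  1 × C: 1 H
  1 × O: no H
  Total hydrogens = 14.

14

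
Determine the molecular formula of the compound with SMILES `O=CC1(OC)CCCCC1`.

C8H14O2

Heavy atoms from the SMILES: 8 C, 2 O.
Implicit hydrogens by atom environment:
  5 × C: 2 H each → 10
  2 × O: no H
  1 × C: 3 H
  1 × C: 1 H
  1 × C: no H
  Total hydrogens = 14.
Molecular formula: C8H14O2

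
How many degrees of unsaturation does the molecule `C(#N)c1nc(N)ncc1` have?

Molecular formula from the SMILES: C5H4N4.
DoU = (2C + 2 + N − H − X)/2 = (2·5 + 2 + 4 − 4 − 0)/2 = 12/2 = 6.
(Structurally: 1 ring(s) + 5 π bond(s) = 6.)

6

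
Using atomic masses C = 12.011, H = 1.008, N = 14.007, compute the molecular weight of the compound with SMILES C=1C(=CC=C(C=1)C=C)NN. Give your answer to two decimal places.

134.18

Molecular formula: C8H10N2.
M = 8×12.011 + 10×1.008 + 2×14.007 = 134.18 g/mol.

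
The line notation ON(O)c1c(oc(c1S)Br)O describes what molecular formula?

C4H4BrNO4S

Heavy atoms from the SMILES: 1 Br, 4 C, 1 N, 4 O, 1 S.
Implicit hydrogens by atom environment:
  4 × C (aromatic): no H
  3 × O: 1 H each → 3
  1 × Br: no H
  1 × N: no H
  1 × O (aromatic): no H
  1 × S: 1 H
  Total hydrogens = 4.
Molecular formula: C4H4BrNO4S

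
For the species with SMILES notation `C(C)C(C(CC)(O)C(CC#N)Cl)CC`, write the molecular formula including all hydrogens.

C11H20ClNO

Heavy atoms from the SMILES: 11 C, 1 Cl, 1 N, 1 O.
Implicit hydrogens by atom environment:
  4 × C: 2 H each → 8
  3 × C: 3 H each → 9
  2 × C: 1 H each → 2
  2 × C: no H
  1 × Cl: no H
  1 × N: no H
  1 × O: 1 H
  Total hydrogens = 20.
Molecular formula: C11H20ClNO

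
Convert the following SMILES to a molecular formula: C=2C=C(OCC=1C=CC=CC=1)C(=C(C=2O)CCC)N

Heavy atoms from the SMILES: 16 C, 1 N, 2 O.
Implicit hydrogens by atom environment:
  7 × C (aromatic): 1 H each → 7
  5 × C (aromatic): no H
  3 × C: 2 H each → 6
  1 × C: 3 H
  1 × N: 2 H
  1 × O: 1 H
  1 × O: no H
  Total hydrogens = 19.
Molecular formula: C16H19NO2

C16H19NO2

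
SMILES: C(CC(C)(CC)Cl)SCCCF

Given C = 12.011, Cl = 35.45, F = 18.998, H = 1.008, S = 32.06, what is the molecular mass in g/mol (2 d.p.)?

Molecular formula: C9H18ClFS.
M = 9×12.011 + 1×35.45 + 1×18.998 + 18×1.008 + 1×32.06 = 212.75 g/mol.

212.75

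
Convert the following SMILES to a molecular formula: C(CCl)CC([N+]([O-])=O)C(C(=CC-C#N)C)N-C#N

C11H15ClN4O2

Heavy atoms from the SMILES: 11 C, 1 Cl, 4 N, 2 O.
Implicit hydrogens by atom environment:
  4 × C: 2 H each → 8
  3 × C: 1 H each → 3
  3 × C: no H
  2 × N: no H
  1 × C: 3 H
  1 × Cl: no H
  1 × N: 1 H
  1 × N (charge +1): no H
  1 × O: no H
  1 × O (charge -1): no H
  Total hydrogens = 15.
Molecular formula: C11H15ClN4O2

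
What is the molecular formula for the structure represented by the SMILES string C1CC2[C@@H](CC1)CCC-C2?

C10H18

Heavy atoms from the SMILES: 10 C.
Implicit hydrogens by atom environment:
  8 × C: 2 H each → 16
  2 × C: 1 H each → 2
  Total hydrogens = 18.
Molecular formula: C10H18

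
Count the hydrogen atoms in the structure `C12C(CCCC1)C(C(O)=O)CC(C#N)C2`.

17

Hydrogens are implicit in SMILES; fill each atom to its normal valence:
  6 × C: 2 H each → 12
  4 × C: 1 H each → 4
  2 × C: no H
  1 × N: no H
  1 × O: 1 H
  1 × O: no H
  Total hydrogens = 17.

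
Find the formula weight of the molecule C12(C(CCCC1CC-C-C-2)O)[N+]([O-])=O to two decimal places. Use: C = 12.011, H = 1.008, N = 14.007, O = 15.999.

Molecular formula: C10H17NO3.
M = 10×12.011 + 17×1.008 + 1×14.007 + 3×15.999 = 199.25 g/mol.

199.25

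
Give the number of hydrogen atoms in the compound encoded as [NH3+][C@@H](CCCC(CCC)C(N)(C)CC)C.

31

Hydrogens are implicit in SMILES; fill each atom to its normal valence:
  6 × C: 2 H each → 12
  4 × C: 3 H each → 12
  2 × C: 1 H each → 2
  1 × C: no H
  1 × N (charge +1): 3 H
  1 × N: 2 H
  Total hydrogens = 31.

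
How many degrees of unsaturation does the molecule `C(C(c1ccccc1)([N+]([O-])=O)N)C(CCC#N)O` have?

Molecular formula from the SMILES: C12H15N3O3.
DoU = (2C + 2 + N − H − X)/2 = (2·12 + 2 + 3 − 15 − 0)/2 = 14/2 = 7.
(Structurally: 1 ring(s) + 6 π bond(s) = 7.)

7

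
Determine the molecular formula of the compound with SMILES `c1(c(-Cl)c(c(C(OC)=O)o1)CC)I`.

C8H8ClIO3

Heavy atoms from the SMILES: 8 C, 1 Cl, 1 I, 3 O.
Implicit hydrogens by atom environment:
  4 × C (aromatic): no H
  2 × C: 3 H each → 6
  2 × O: no H
  1 × C: 2 H
  1 × C: no H
  1 × Cl: no H
  1 × I: no H
  1 × O (aromatic): no H
  Total hydrogens = 8.
Molecular formula: C8H8ClIO3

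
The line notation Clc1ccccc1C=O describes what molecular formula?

C7H5ClO

Heavy atoms from the SMILES: 7 C, 1 Cl, 1 O.
Implicit hydrogens by atom environment:
  4 × C (aromatic): 1 H each → 4
  2 × C (aromatic): no H
  1 × C: 1 H
  1 × Cl: no H
  1 × O: no H
  Total hydrogens = 5.
Molecular formula: C7H5ClO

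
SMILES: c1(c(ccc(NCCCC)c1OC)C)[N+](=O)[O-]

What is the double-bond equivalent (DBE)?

Molecular formula from the SMILES: C12H18N2O3.
DoU = (2C + 2 + N − H − X)/2 = (2·12 + 2 + 2 − 18 − 0)/2 = 10/2 = 5.
(Structurally: 1 ring(s) + 4 π bond(s) = 5.)

5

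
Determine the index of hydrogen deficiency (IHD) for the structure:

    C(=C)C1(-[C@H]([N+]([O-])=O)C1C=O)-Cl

4

Molecular formula from the SMILES: C6H6ClNO3.
DoU = (2C + 2 + N − H − X)/2 = (2·6 + 2 + 1 − 6 − 1)/2 = 8/2 = 4.
(Structurally: 1 ring(s) + 3 π bond(s) = 4.)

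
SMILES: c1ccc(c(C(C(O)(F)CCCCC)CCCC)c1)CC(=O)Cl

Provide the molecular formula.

Heavy atoms from the SMILES: 19 C, 1 Cl, 1 F, 2 O.
Implicit hydrogens by atom environment:
  8 × C: 2 H each → 16
  4 × C (aromatic): 1 H each → 4
  2 × C: 3 H each → 6
  2 × C: no H
  2 × C (aromatic): no H
  1 × C: 1 H
  1 × Cl: no H
  1 × F: no H
  1 × O: 1 H
  1 × O: no H
  Total hydrogens = 28.
Molecular formula: C19H28ClFO2

C19H28ClFO2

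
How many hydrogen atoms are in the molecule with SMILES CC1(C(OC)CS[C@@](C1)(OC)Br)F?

Hydrogens are implicit in SMILES; fill each atom to its normal valence:
  3 × C: 3 H each → 9
  2 × C: 2 H each → 4
  2 × C: no H
  2 × O: no H
  1 × Br: no H
  1 × C: 1 H
  1 × F: no H
  1 × S: no H
  Total hydrogens = 14.

14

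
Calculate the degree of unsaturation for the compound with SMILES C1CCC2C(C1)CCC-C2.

2

Molecular formula from the SMILES: C10H18.
DoU = (2C + 2 + N − H − X)/2 = (2·10 + 2 + 0 − 18 − 0)/2 = 4/2 = 2.
(Structurally: 2 ring(s) + 0 π bond(s) = 2.)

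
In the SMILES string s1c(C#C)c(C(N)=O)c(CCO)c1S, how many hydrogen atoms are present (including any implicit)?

9

Hydrogens are implicit in SMILES; fill each atom to its normal valence:
  4 × C (aromatic): no H
  2 × C: 2 H each → 4
  2 × C: no H
  1 × C: 1 H
  1 × N: 2 H
  1 × O: 1 H
  1 × O: no H
  1 × S: 1 H
  1 × S (aromatic): no H
  Total hydrogens = 9.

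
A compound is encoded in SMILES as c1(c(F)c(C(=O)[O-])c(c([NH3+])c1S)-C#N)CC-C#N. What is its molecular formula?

C11H8FN3O2S

Heavy atoms from the SMILES: 11 C, 1 F, 3 N, 2 O, 1 S.
Implicit hydrogens by atom environment:
  6 × C (aromatic): no H
  3 × C: no H
  2 × C: 2 H each → 4
  2 × N: no H
  1 × F: no H
  1 × N (charge +1): 3 H
  1 × O: no H
  1 × O (charge -1): no H
  1 × S: 1 H
  Total hydrogens = 8.
Molecular formula: C11H8FN3O2S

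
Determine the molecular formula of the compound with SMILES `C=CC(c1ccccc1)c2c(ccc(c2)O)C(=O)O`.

Heavy atoms from the SMILES: 16 C, 3 O.
Implicit hydrogens by atom environment:
  8 × C (aromatic): 1 H each → 8
  4 × C (aromatic): no H
  2 × C: 1 H each → 2
  2 × O: 1 H each → 2
  1 × C: 2 H
  1 × C: no H
  1 × O: no H
  Total hydrogens = 14.
Molecular formula: C16H14O3

C16H14O3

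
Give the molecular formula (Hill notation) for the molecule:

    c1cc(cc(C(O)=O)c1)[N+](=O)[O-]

C7H5NO4

Heavy atoms from the SMILES: 7 C, 1 N, 4 O.
Implicit hydrogens by atom environment:
  4 × C (aromatic): 1 H each → 4
  2 × C (aromatic): no H
  2 × O: no H
  1 × C: no H
  1 × N (charge +1): no H
  1 × O: 1 H
  1 × O (charge -1): no H
  Total hydrogens = 5.
Molecular formula: C7H5NO4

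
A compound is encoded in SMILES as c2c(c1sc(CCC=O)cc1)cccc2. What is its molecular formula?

C13H12OS

Heavy atoms from the SMILES: 13 C, 1 O, 1 S.
Implicit hydrogens by atom environment:
  7 × C (aromatic): 1 H each → 7
  3 × C (aromatic): no H
  2 × C: 2 H each → 4
  1 × C: 1 H
  1 × O: no H
  1 × S (aromatic): no H
  Total hydrogens = 12.
Molecular formula: C13H12OS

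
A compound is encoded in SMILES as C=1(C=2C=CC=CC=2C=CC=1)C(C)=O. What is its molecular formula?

C12H10O

Heavy atoms from the SMILES: 12 C, 1 O.
Implicit hydrogens by atom environment:
  7 × C (aromatic): 1 H each → 7
  3 × C (aromatic): no H
  1 × C: 3 H
  1 × C: no H
  1 × O: no H
  Total hydrogens = 10.
Molecular formula: C12H10O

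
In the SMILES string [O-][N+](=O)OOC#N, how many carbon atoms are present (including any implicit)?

1

The symbol for carbon appears 1 time in the SMILES.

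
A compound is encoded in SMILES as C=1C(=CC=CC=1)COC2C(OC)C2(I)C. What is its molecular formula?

Heavy atoms from the SMILES: 12 C, 1 I, 2 O.
Implicit hydrogens by atom environment:
  5 × C (aromatic): 1 H each → 5
  2 × C: 3 H each → 6
  2 × C: 1 H each → 2
  2 × O: no H
  1 × C: 2 H
  1 × C: no H
  1 × C (aromatic): no H
  1 × I: no H
  Total hydrogens = 15.
Molecular formula: C12H15IO2

C12H15IO2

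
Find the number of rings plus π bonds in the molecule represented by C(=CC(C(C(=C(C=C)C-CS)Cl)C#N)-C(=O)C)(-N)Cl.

6

Molecular formula from the SMILES: C13H16Cl2N2OS.
DoU = (2C + 2 + N − H − X)/2 = (2·13 + 2 + 2 − 16 − 2)/2 = 12/2 = 6.
(Structurally: 0 ring(s) + 6 π bond(s) = 6.)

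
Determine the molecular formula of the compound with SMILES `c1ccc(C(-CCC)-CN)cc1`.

Heavy atoms from the SMILES: 11 C, 1 N.
Implicit hydrogens by atom environment:
  5 × C (aromatic): 1 H each → 5
  3 × C: 2 H each → 6
  1 × C: 3 H
  1 × C: 1 H
  1 × C (aromatic): no H
  1 × N: 2 H
  Total hydrogens = 17.
Molecular formula: C11H17N

C11H17N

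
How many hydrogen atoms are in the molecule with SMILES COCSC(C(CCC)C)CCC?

Hydrogens are implicit in SMILES; fill each atom to its normal valence:
  5 × C: 2 H each → 10
  4 × C: 3 H each → 12
  2 × C: 1 H each → 2
  1 × O: no H
  1 × S: no H
  Total hydrogens = 24.

24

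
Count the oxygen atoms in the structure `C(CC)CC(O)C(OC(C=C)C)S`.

The symbol for oxygen appears 2 times in the SMILES.

2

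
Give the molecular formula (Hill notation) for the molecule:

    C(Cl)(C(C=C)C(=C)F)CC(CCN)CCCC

Heavy atoms from the SMILES: 14 C, 1 Cl, 1 F, 1 N.
Implicit hydrogens by atom environment:
  8 × C: 2 H each → 16
  4 × C: 1 H each → 4
  1 × C: 3 H
  1 × C: no H
  1 × Cl: no H
  1 × F: no H
  1 × N: 2 H
  Total hydrogens = 25.
Molecular formula: C14H25ClFN

C14H25ClFN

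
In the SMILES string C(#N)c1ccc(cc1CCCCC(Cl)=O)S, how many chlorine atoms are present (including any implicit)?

The symbol for chlorine appears 1 time in the SMILES.

1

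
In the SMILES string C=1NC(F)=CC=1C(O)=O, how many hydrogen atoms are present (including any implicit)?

4

Hydrogens are implicit in SMILES; fill each atom to its normal valence:
  2 × C (aromatic): 1 H each → 2
  2 × C (aromatic): no H
  1 × C: no H
  1 × F: no H
  1 × N (aromatic): 1 H
  1 × O: 1 H
  1 × O: no H
  Total hydrogens = 4.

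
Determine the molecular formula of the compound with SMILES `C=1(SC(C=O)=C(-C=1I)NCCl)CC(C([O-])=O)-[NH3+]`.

C9H10ClIN2O3S

Heavy atoms from the SMILES: 9 C, 1 Cl, 1 I, 2 N, 3 O, 1 S.
Implicit hydrogens by atom environment:
  4 × C (aromatic): no H
  2 × C: 2 H each → 4
  2 × C: 1 H each → 2
  2 × O: no H
  1 × C: no H
  1 × Cl: no H
  1 × I: no H
  1 × N (charge +1): 3 H
  1 × N: 1 H
  1 × O (charge -1): no H
  1 × S (aromatic): no H
  Total hydrogens = 10.
Molecular formula: C9H10ClIN2O3S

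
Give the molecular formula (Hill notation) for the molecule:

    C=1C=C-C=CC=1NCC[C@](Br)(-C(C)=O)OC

Heavy atoms from the SMILES: 1 Br, 12 C, 1 N, 2 O.
Implicit hydrogens by atom environment:
  5 × C (aromatic): 1 H each → 5
  2 × C: 3 H each → 6
  2 × C: 2 H each → 4
  2 × C: no H
  2 × O: no H
  1 × Br: no H
  1 × C (aromatic): no H
  1 × N: 1 H
  Total hydrogens = 16.
Molecular formula: C12H16BrNO2

C12H16BrNO2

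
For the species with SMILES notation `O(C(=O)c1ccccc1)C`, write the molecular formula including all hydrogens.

C8H8O2

Heavy atoms from the SMILES: 8 C, 2 O.
Implicit hydrogens by atom environment:
  5 × C (aromatic): 1 H each → 5
  2 × O: no H
  1 × C: 3 H
  1 × C (aromatic): no H
  1 × C: no H
  Total hydrogens = 8.
Molecular formula: C8H8O2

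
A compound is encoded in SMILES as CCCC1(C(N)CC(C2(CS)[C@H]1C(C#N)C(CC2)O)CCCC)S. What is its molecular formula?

C19H34N2OS2

Heavy atoms from the SMILES: 19 C, 2 N, 1 O, 2 S.
Implicit hydrogens by atom environment:
  9 × C: 2 H each → 18
  5 × C: 1 H each → 5
  3 × C: no H
  2 × C: 3 H each → 6
  2 × S: 1 H each → 2
  1 × N: 2 H
  1 × N: no H
  1 × O: 1 H
  Total hydrogens = 34.
Molecular formula: C19H34N2OS2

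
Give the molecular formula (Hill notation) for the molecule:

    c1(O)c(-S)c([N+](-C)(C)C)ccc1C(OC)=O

Heavy atoms from the SMILES: 11 C, 1 N, 3 O, 1 S.
Implicit hydrogens by atom environment:
  4 × C: 3 H each → 12
  4 × C (aromatic): no H
  2 × C (aromatic): 1 H each → 2
  2 × O: no H
  1 × C: no H
  1 × N (charge +1): no H
  1 × O: 1 H
  1 × S: 1 H
  Total hydrogens = 16.
Net charge +1.
Molecular formula: C11H16NO3S+

C11H16NO3S+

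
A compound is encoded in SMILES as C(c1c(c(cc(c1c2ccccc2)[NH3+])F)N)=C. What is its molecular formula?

C14H14FN2+

Heavy atoms from the SMILES: 14 C, 1 F, 2 N.
Implicit hydrogens by atom environment:
  6 × C (aromatic): 1 H each → 6
  6 × C (aromatic): no H
  1 × C: 2 H
  1 × C: 1 H
  1 × F: no H
  1 × N (charge +1): 3 H
  1 × N: 2 H
  Total hydrogens = 14.
Net charge +1.
Molecular formula: C14H14FN2+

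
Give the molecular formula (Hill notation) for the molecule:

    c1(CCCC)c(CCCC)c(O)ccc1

C14H22O

Heavy atoms from the SMILES: 14 C, 1 O.
Implicit hydrogens by atom environment:
  6 × C: 2 H each → 12
  3 × C (aromatic): 1 H each → 3
  3 × C (aromatic): no H
  2 × C: 3 H each → 6
  1 × O: 1 H
  Total hydrogens = 22.
Molecular formula: C14H22O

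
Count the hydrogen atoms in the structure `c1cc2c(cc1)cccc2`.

Hydrogens are implicit in SMILES; fill each atom to its normal valence:
  8 × C (aromatic): 1 H each → 8
  2 × C (aromatic): no H
  Total hydrogens = 8.

8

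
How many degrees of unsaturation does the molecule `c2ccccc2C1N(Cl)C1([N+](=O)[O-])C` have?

Molecular formula from the SMILES: C9H9ClN2O2.
DoU = (2C + 2 + N − H − X)/2 = (2·9 + 2 + 2 − 9 − 1)/2 = 12/2 = 6.
(Structurally: 2 ring(s) + 4 π bond(s) = 6.)

6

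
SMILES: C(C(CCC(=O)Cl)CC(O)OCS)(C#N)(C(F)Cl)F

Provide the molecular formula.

C10H13Cl2F2NO3S

Heavy atoms from the SMILES: 10 C, 2 Cl, 2 F, 1 N, 3 O, 1 S.
Implicit hydrogens by atom environment:
  4 × C: 2 H each → 8
  3 × C: 1 H each → 3
  3 × C: no H
  2 × Cl: no H
  2 × F: no H
  2 × O: no H
  1 × N: no H
  1 × O: 1 H
  1 × S: 1 H
  Total hydrogens = 13.
Molecular formula: C10H13Cl2F2NO3S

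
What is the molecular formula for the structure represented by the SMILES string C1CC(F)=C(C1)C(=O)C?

C7H9FO

Heavy atoms from the SMILES: 7 C, 1 F, 1 O.
Implicit hydrogens by atom environment:
  3 × C: 2 H each → 6
  3 × C: no H
  1 × C: 3 H
  1 × F: no H
  1 × O: no H
  Total hydrogens = 9.
Molecular formula: C7H9FO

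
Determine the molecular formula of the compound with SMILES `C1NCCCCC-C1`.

Heavy atoms from the SMILES: 7 C, 1 N.
Implicit hydrogens by atom environment:
  7 × C: 2 H each → 14
  1 × N: 1 H
  Total hydrogens = 15.
Molecular formula: C7H15N

C7H15N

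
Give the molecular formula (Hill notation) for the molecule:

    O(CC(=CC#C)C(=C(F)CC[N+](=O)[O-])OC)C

C11H14FNO4

Heavy atoms from the SMILES: 11 C, 1 F, 1 N, 4 O.
Implicit hydrogens by atom environment:
  4 × C: no H
  3 × C: 2 H each → 6
  3 × O: no H
  2 × C: 3 H each → 6
  2 × C: 1 H each → 2
  1 × F: no H
  1 × N (charge +1): no H
  1 × O (charge -1): no H
  Total hydrogens = 14.
Molecular formula: C11H14FNO4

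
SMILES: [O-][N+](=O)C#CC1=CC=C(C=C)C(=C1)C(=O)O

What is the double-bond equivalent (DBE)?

9

Molecular formula from the SMILES: C11H7NO4.
DoU = (2C + 2 + N − H − X)/2 = (2·11 + 2 + 1 − 7 − 0)/2 = 18/2 = 9.
(Structurally: 1 ring(s) + 8 π bond(s) = 9.)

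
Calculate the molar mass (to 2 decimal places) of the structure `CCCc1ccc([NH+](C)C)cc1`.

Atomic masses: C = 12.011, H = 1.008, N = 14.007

164.27

Molecular formula: C11H18N+.
M = 11×12.011 + 18×1.008 + 1×14.007 = 164.27 g/mol.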